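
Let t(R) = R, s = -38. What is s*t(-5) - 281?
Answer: -91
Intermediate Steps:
s*t(-5) - 281 = -38*(-5) - 281 = 190 - 281 = -91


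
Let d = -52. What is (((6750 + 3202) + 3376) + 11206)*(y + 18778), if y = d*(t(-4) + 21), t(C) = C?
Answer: 439011396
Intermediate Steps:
y = -884 (y = -52*(-4 + 21) = -52*17 = -884)
(((6750 + 3202) + 3376) + 11206)*(y + 18778) = (((6750 + 3202) + 3376) + 11206)*(-884 + 18778) = ((9952 + 3376) + 11206)*17894 = (13328 + 11206)*17894 = 24534*17894 = 439011396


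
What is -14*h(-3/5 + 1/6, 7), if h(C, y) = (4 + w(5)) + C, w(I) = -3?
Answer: -119/15 ≈ -7.9333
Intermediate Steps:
h(C, y) = 1 + C (h(C, y) = (4 - 3) + C = 1 + C)
-14*h(-3/5 + 1/6, 7) = -14*(1 + (-3/5 + 1/6)) = -14*(1 - 13/30) = -14*17/30 = -119/15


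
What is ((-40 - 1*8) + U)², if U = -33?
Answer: 6561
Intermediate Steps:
((-40 - 1*8) + U)² = ((-40 - 1*8) - 33)² = ((-40 - 8) - 33)² = (-48 - 33)² = (-81)² = 6561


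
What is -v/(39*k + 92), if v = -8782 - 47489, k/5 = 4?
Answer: 56271/872 ≈ 64.531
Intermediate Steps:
k = 20 (k = 5*4 = 20)
v = -56271
-v/(39*k + 92) = -(-56271)/(39*20 + 92) = -(-56271)/(780 + 92) = -(-56271)/872 = -1*(-56271/872) = 56271/872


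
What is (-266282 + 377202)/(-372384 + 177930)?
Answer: -55460/97227 ≈ -0.57042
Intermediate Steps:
(-266282 + 377202)/(-372384 + 177930) = 110920/(-194454) = 110920*(-1/194454) = -55460/97227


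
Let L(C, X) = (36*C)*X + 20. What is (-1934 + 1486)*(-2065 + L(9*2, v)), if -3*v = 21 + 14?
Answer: 4303040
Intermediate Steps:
v = -35/3 (v = -(21 + 14)/3 = -⅓*35 = -35/3 ≈ -11.667)
L(C, X) = 20 + 36*C*X (L(C, X) = 36*C*X + 20 = 20 + 36*C*X)
(-1934 + 1486)*(-2065 + L(9*2, v)) = (-1934 + 1486)*(-2065 + (20 + 36*(9*2)*(-35/3))) = -448*(-2065 + (20 + 36*18*(-35/3))) = -448*(-2065 + (20 - 7560)) = -448*(-2065 - 7540) = -448*(-9605) = 4303040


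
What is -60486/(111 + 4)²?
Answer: -60486/13225 ≈ -4.5736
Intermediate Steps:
-60486/(111 + 4)² = -60486/(115²) = -60486/13225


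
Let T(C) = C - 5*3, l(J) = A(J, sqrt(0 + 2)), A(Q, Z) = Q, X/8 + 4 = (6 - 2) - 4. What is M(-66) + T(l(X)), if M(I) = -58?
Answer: -105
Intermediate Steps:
X = -32 (X = -32 + 8*((6 - 2) - 4) = -32 + 8*(4 - 4) = -32 + 8*0 = -32 + 0 = -32)
l(J) = J
T(C) = -15 + C (T(C) = C - 15 = -15 + C)
M(-66) + T(l(X)) = -58 + (-15 - 32) = -58 - 47 = -105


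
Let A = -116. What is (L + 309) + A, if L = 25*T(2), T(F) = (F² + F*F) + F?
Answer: 443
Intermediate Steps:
T(F) = F + 2*F² (T(F) = (F² + F²) + F = 2*F² + F = F + 2*F²)
L = 250 (L = 25*(2*(1 + 2*2)) = 25*(2*(1 + 4)) = 25*(2*5) = 25*10 = 250)
(L + 309) + A = (250 + 309) - 116 = 559 - 116 = 443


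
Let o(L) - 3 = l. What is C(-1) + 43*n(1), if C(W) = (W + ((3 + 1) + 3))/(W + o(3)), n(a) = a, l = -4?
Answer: 40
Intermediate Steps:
o(L) = -1 (o(L) = 3 - 4 = -1)
C(W) = (7 + W)/(-1 + W) (C(W) = (W + ((3 + 1) + 3))/(W - 1) = (W + (4 + 3))/(-1 + W) = (W + 7)/(-1 + W) = (7 + W)/(-1 + W))
C(-1) + 43*n(1) = (7 - 1)/(-1 - 1) + 43*1 = 6/(-2) + 43 = -½*6 + 43 = -3 + 43 = 40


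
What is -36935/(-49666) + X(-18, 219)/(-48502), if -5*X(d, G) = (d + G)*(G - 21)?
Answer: 5466857159/6022250830 ≈ 0.90778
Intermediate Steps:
X(d, G) = -(-21 + G)*(G + d)/5 (X(d, G) = -(d + G)*(G - 21)/5 = -(G + d)*(-21 + G)/5 = -(-21 + G)*(G + d)/5)
-36935/(-49666) + X(-18, 219)/(-48502) = -36935/(-49666) + (-⅕*219² + (21/5)*219 + (21/5)*(-18) - ⅕*219*(-18))/(-48502) = -36935*(-1/49666) + (-⅕*47961 + 4599/5 - 378/5 + 3942/5)*(-1/48502) = 36935/49666 + (-47961/5 + 4599/5 - 378/5 + 3942/5)*(-1/48502) = 36935/49666 - 39798/5*(-1/48502) = 36935/49666 + 19899/121255 = 5466857159/6022250830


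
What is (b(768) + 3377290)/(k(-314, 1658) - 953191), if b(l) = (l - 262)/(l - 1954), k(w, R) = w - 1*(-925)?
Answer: -2002732717/564879940 ≈ -3.5454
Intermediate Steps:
k(w, R) = 925 + w (k(w, R) = w + 925 = 925 + w)
b(l) = (-262 + l)/(-1954 + l)
(b(768) + 3377290)/(k(-314, 1658) - 953191) = ((-262 + 768)/(-1954 + 768) + 3377290)/((925 - 314) - 953191) = (506/(-1186) + 3377290)/(611 - 953191) = (-1/1186*506 + 3377290)/(-952580) = (-253/593 + 3377290)*(-1/952580) = (2002732717/593)*(-1/952580) = -2002732717/564879940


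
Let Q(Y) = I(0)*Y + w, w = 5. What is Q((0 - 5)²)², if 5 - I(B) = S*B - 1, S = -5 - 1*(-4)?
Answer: 24025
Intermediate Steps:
S = -1 (S = -5 + 4 = -1)
I(B) = 6 + B (I(B) = 5 - (-B - 1) = 5 - (-1 - B) = 5 + (1 + B) = 6 + B)
Q(Y) = 5 + 6*Y (Q(Y) = (6 + 0)*Y + 5 = 6*Y + 5 = 5 + 6*Y)
Q((0 - 5)²)² = (5 + 6*(0 - 5)²)² = (5 + 6*(-5)²)² = (5 + 6*25)² = (5 + 150)² = 155² = 24025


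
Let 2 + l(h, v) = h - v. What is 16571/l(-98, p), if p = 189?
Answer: -16571/289 ≈ -57.339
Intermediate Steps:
l(h, v) = -2 + h - v (l(h, v) = -2 + (h - v) = -2 + h - v)
16571/l(-98, p) = 16571/(-2 - 98 - 1*189) = 16571/(-2 - 98 - 189) = 16571/(-289) = 16571*(-1/289) = -16571/289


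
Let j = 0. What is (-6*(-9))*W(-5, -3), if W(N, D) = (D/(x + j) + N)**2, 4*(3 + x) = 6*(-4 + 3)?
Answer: 1014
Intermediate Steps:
x = -9/2 (x = -3 + (6*(-4 + 3))/4 = -3 + (6*(-1))/4 = -3 + (1/4)*(-6) = -3 - 3/2 = -9/2 ≈ -4.5000)
W(N, D) = (N - 2*D/9)**2 (W(N, D) = (D/(-9/2 + 0) + N)**2 = (D/(-9/2) + N)**2 = (-2*D/9 + N)**2 = (N - 2*D/9)**2)
(-6*(-9))*W(-5, -3) = (-6*(-9))*((-9*(-5) + 2*(-3))**2/81) = 54*((45 - 6)**2/81) = 54*((1/81)*39**2) = 54*((1/81)*1521) = 54*(169/9) = 1014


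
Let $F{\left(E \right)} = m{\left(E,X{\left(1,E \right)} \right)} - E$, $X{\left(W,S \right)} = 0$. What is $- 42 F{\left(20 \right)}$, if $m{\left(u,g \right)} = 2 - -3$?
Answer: $630$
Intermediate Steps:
$m{\left(u,g \right)} = 5$ ($m{\left(u,g \right)} = 2 + 3 = 5$)
$F{\left(E \right)} = 5 - E$
$- 42 F{\left(20 \right)} = - 42 \left(5 - 20\right) = \left(-42\right) \left(-15\right) = 630$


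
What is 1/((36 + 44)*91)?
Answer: 1/7280 ≈ 0.00013736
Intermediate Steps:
1/((36 + 44)*91) = 1/(80*91) = 1/7280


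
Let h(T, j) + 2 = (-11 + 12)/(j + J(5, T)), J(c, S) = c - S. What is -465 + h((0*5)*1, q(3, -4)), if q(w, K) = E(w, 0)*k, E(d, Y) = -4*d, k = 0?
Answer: -2334/5 ≈ -466.80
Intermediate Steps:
q(w, K) = 0 (q(w, K) = -4*w*0 = 0)
h(T, j) = -2 + 1/(5 + j - T) (h(T, j) = -2 + (-11 + 12)/(j + (5 - T)) = -2 + 1/(5 + j - T))
-465 + h((0*5)*1, q(3, -4)) = -465 + (-9 - 2*0 + 2*((0*5)*1))/(5 + 0 - 0*5) = -465 + (-9 + 0 + 2*(0*1))/(5 + 0 - 0) = -465 + (-9 + 0 + 2*0)/(5 + 0 - 1*0) = -465 + (-9 + 0 + 0)/(5 + 0 + 0) = -465 - 9/5 = -2334/5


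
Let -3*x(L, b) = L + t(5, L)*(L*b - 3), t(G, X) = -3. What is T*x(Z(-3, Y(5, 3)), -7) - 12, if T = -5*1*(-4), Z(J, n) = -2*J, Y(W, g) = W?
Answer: -952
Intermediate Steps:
x(L, b) = -3 - L/3 + L*b (x(L, b) = -(L - 3*(L*b - 3))/3 = -(L - 3*(-3 + L*b))/3 = -(L + (9 - 3*L*b))/3 = -(9 + L - 3*L*b)/3 = -3 - L/3 + L*b)
T = 20 (T = -5*(-4) = 20)
T*x(Z(-3, Y(5, 3)), -7) - 12 = 20*(-3 - (-2)*(-3)/3 - 2*(-3)*(-7)) - 12 = 20*(-3 - ⅓*6 + 6*(-7)) - 12 = 20*(-3 - 2 - 42) - 12 = 20*(-47) - 12 = -940 - 12 = -952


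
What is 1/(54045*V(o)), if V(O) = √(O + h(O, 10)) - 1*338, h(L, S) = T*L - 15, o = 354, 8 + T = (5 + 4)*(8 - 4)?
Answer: -338/5620301685 - √1139/1873433895 ≈ -7.8154e-8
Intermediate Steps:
T = 28 (T = -8 + (5 + 4)*(8 - 4) = -8 + 9*4 = -8 + 36 = 28)
h(L, S) = -15 + 28*L (h(L, S) = 28*L - 15 = -15 + 28*L)
V(O) = -338 + √(-15 + 29*O) (V(O) = √(O + (-15 + 28*O)) - 1*338 = √(-15 + 29*O) - 338 = -338 + √(-15 + 29*O))
1/(54045*V(o)) = 1/(54045*(-338 + √(-15 + 29*354))) = 1/(54045*(-338 + √(-15 + 10266))) = 1/(54045*(-338 + √10251)) = 1/(54045*(-338 + 3*√1139))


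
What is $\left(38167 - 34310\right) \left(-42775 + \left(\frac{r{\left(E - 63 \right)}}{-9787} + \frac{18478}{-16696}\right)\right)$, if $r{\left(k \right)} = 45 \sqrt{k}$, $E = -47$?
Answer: $- \frac{1377315179723}{8348} - \frac{173565 i \sqrt{110}}{9787} \approx -1.6499 \cdot 10^{8} - 186.0 i$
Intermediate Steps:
$\left(38167 - 34310\right) \left(-42775 + \left(\frac{r{\left(E - 63 \right)}}{-9787} + \frac{18478}{-16696}\right)\right) = \left(38167 - 34310\right) \left(-42775 + \left(\frac{45 \sqrt{-47 - 63}}{-9787} + \frac{18478}{-16696}\right)\right) = 3857 \left(-42775 + \left(45 \sqrt{-47 - 63} \left(- \frac{1}{9787}\right) + 18478 \left(- \frac{1}{16696}\right)\right)\right) = 3857 \left(-42775 - \left(\frac{9239}{8348} - 45 \sqrt{-110} \left(- \frac{1}{9787}\right)\right)\right) = 3857 \left(-42775 - \left(\frac{9239}{8348} - 45 i \sqrt{110} \left(- \frac{1}{9787}\right)\right)\right) = 3857 \left(-42775 - \left(\frac{9239}{8348} + \frac{45 i \sqrt{110}}{9787}\right)\right) = 3857 \left(- \frac{357094939}{8348} - \frac{45 i \sqrt{110}}{9787}\right) = - \frac{1377315179723}{8348} - \frac{173565 i \sqrt{110}}{9787}$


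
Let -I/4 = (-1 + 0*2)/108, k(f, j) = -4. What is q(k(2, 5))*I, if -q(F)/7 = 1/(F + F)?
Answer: 7/216 ≈ 0.032407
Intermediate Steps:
q(F) = -7/(2*F) (q(F) = -7/(F + F) = -7*1/(2*F) = -7/(2*F))
I = 1/27 (I = -4*(-1 + 0*2)/108 = -4*(-1 + 0)/108 = -(-4)/108 = -4*(-1/108) = 1/27 ≈ 0.037037)
q(k(2, 5))*I = -7/2/(-4)*(1/27) = -7/2*(-¼)*(1/27) = (7/8)*(1/27) = 7/216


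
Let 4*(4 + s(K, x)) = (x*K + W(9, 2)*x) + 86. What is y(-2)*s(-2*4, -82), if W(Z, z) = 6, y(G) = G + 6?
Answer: 234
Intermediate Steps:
y(G) = 6 + G
s(K, x) = 35/2 + 3*x/2 + K*x/4 (s(K, x) = -4 + ((x*K + 6*x) + 86)/4 = -4 + ((K*x + 6*x) + 86)/4 = -4 + ((6*x + K*x) + 86)/4 = -4 + (86 + 6*x + K*x)/4 = -4 + (43/2 + 3*x/2 + K*x/4) = 35/2 + 3*x/2 + K*x/4)
y(-2)*s(-2*4, -82) = (6 - 2)*(35/2 + (3/2)*(-82) + (¼)*(-2*4)*(-82)) = 4*(35/2 - 123 + (¼)*(-8)*(-82)) = 4*(35/2 - 123 + 164) = 4*(117/2) = 234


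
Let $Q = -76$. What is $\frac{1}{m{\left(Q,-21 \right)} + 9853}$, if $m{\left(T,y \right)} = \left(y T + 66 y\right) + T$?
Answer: $\frac{1}{9987} \approx 0.00010013$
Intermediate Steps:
$m{\left(T,y \right)} = T + 66 y + T y$ ($m{\left(T,y \right)} = \left(T y + 66 y\right) + T = \left(66 y + T y\right) + T = T + 66 y + T y$)
$\frac{1}{m{\left(Q,-21 \right)} + 9853} = \frac{1}{\left(-76 + 66 \left(-21\right) - -1596\right) + 9853} = \frac{1}{\left(-76 - 1386 + 1596\right) + 9853} = \frac{1}{134 + 9853} = \frac{1}{9987}$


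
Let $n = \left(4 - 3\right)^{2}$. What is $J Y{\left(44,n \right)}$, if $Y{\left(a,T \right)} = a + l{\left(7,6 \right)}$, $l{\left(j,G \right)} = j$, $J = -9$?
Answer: $-459$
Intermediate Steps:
$n = 1$ ($n = 1^{2} = 1$)
$Y{\left(a,T \right)} = 7 + a$ ($Y{\left(a,T \right)} = a + 7 = 7 + a$)
$J Y{\left(44,n \right)} = - 9 \left(7 + 44\right) = \left(-9\right) 51 = -459$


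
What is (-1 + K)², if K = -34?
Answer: 1225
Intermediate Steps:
(-1 + K)² = (-1 - 34)² = (-35)² = 1225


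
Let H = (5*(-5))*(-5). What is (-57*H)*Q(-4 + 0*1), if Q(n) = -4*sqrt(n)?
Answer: 57000*I ≈ 57000.0*I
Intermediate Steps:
H = 125 (H = -25*(-5) = 125)
(-57*H)*Q(-4 + 0*1) = (-57*125)*(-4*sqrt(-4 + 0*1)) = -(-28500)*sqrt(-4 + 0) = -(-28500)*sqrt(-4) = -(-28500)*2*I = -(-57000)*I = 57000*I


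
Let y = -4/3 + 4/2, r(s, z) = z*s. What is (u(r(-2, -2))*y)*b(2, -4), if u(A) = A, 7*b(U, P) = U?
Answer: 16/21 ≈ 0.76190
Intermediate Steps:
r(s, z) = s*z
b(U, P) = U/7
y = ⅔ (y = -4*⅓ + 4*(½) = -4/3 + 2 = ⅔ ≈ 0.66667)
(u(r(-2, -2))*y)*b(2, -4) = (-2*(-2)*(⅔))*((⅐)*2) = (4*(⅔))*(2/7) = (8/3)*(2/7) = 16/21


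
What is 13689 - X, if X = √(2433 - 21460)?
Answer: 13689 - I*√19027 ≈ 13689.0 - 137.94*I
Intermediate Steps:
X = I*√19027 (X = √(-19027) = I*√19027 ≈ 137.94*I)
13689 - X = 13689 - I*√19027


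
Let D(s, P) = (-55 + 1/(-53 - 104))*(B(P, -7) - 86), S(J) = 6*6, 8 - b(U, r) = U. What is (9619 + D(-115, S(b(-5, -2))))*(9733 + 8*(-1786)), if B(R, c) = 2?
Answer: -10183189885/157 ≈ -6.4861e+7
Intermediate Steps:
b(U, r) = 8 - U
S(J) = 36
D(s, P) = 725424/157 (D(s, P) = (-55 + 1/(-53 - 104))*(2 - 86) = (-55 + 1/(-157))*(-84) = (-55 - 1/157)*(-84) = -8636/157*(-84) = 725424/157)
(9619 + D(-115, S(b(-5, -2))))*(9733 + 8*(-1786)) = (9619 + 725424/157)*(9733 + 8*(-1786)) = 2235607*(9733 - 14288)/157 = (2235607/157)*(-4555) = -10183189885/157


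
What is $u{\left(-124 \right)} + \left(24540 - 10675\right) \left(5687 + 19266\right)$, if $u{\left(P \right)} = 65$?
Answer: $345973410$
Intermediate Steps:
$u{\left(-124 \right)} + \left(24540 - 10675\right) \left(5687 + 19266\right) = 65 + \left(24540 - 10675\right) \left(5687 + 19266\right) = 65 + 13865 \cdot 24953 = 65 + 345973345 = 345973410$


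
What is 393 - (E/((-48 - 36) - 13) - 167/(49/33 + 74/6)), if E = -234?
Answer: 5937013/14744 ≈ 402.67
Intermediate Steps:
393 - (E/((-48 - 36) - 13) - 167/(49/33 + 74/6)) = 393 - (-234/((-48 - 36) - 13) - 167/(49/33 + 74/6)) = 393 - (-234/(-84 - 13) - 167/(49*(1/33) + 74*(⅙))) = 393 - (-234/(-97) - 167/(49/33 + 37/3)) = 393 - (-234*(-1/97) - 167/152/11) = 393 - (234/97 - 167*11/152) = 393 - (234/97 - 1837/152) = 393 - 1*(-142621/14744) = 393 + 142621/14744 = 5937013/14744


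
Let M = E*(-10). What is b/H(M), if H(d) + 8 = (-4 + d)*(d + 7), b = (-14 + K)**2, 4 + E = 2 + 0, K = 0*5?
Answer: 49/106 ≈ 0.46226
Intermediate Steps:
K = 0
E = -2 (E = -4 + (2 + 0) = -4 + 2 = -2)
b = 196 (b = (-14 + 0)**2 = (-14)**2 = 196)
M = 20 (M = -2*(-10) = 20)
H(d) = -8 + (-4 + d)*(7 + d) (H(d) = -8 + (-4 + d)*(d + 7) = -8 + (-4 + d)*(7 + d))
b/H(M) = 196/(-36 + 20**2 + 3*20) = 196/(-36 + 400 + 60) = 196/424 = 196*(1/424) = 49/106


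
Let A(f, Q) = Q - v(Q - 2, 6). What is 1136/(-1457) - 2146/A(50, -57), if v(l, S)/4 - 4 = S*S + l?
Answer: -3148306/27683 ≈ -113.73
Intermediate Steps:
v(l, S) = 16 + 4*l + 4*S² (v(l, S) = 16 + 4*(S*S + l) = 16 + 4*(S² + l) = 16 + 4*(l + S²) = 16 + (4*l + 4*S²) = 16 + 4*l + 4*S²)
A(f, Q) = -152 - 3*Q (A(f, Q) = Q - (16 + 4*(Q - 2) + 4*6²) = Q - (16 + 4*(-2 + Q) + 4*36) = Q - (16 + (-8 + 4*Q) + 144) = Q - (152 + 4*Q) = Q + (-152 - 4*Q) = -152 - 3*Q)
1136/(-1457) - 2146/A(50, -57) = 1136/(-1457) - 2146/(-152 - 3*(-57)) = 1136*(-1/1457) - 2146/(-152 + 171) = -1136/1457 - 2146/19 = -3148306/27683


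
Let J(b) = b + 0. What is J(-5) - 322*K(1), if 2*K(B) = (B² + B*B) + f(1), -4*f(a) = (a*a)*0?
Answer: -327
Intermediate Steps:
J(b) = b
f(a) = 0 (f(a) = -a*a*0/4 = -a²*0/4 = -¼*0 = 0)
K(B) = B² (K(B) = ((B² + B*B) + 0)/2 = ((B² + B²) + 0)/2 = (2*B² + 0)/2 = (2*B²)/2 = B²)
J(-5) - 322*K(1) = -5 - 322*1² = -5 - 322*1 = -5 - 322 = -327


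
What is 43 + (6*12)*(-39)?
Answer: -2765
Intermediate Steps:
43 + (6*12)*(-39) = 43 + 72*(-39) = 43 - 2808 = -2765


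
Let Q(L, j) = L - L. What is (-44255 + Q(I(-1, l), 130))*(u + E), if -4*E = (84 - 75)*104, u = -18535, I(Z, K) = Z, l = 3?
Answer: 830622095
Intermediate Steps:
E = -234 (E = -(84 - 75)*104/4 = -9*104/4 = -¼*936 = -234)
Q(L, j) = 0
(-44255 + Q(I(-1, l), 130))*(u + E) = (-44255 + 0)*(-18535 - 234) = -44255*(-18769) = 830622095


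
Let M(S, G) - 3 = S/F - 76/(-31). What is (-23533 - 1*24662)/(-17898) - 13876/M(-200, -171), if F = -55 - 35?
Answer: -23062401099/12773206 ≈ -1805.5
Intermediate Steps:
F = -90
M(S, G) = 169/31 - S/90 (M(S, G) = 3 + (S/(-90) - 76/(-31)) = 3 + (S*(-1/90) - 76*(-1/31)) = 3 + (-S/90 + 76/31) = 3 + (76/31 - S/90) = 169/31 - S/90)
(-23533 - 1*24662)/(-17898) - 13876/M(-200, -171) = (-23533 - 1*24662)/(-17898) - 13876/(169/31 - 1/90*(-200)) = (-23533 - 24662)*(-1/17898) - 13876/(169/31 + 20/9) = -48195*(-1/17898) - 13876/2141/279 = 16065/5966 - 13876*279/2141 = 16065/5966 - 3871404/2141 = -23062401099/12773206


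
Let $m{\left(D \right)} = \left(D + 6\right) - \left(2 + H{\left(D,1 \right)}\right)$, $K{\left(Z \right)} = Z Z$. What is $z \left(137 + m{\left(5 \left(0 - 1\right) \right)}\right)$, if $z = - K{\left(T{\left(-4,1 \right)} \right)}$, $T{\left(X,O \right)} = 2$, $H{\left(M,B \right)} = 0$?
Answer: $-544$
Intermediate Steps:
$K{\left(Z \right)} = Z^{2}$
$z = -4$ ($z = - 2^{2} = \left(-1\right) 4 = -4$)
$m{\left(D \right)} = 4 + D$ ($m{\left(D \right)} = \left(D + 6\right) - 2 = \left(6 + D\right) + \left(-2 + 0\right) = \left(6 + D\right) - 2 = 4 + D$)
$z \left(137 + m{\left(5 \left(0 - 1\right) \right)}\right) = - 4 \left(137 + \left(4 + 5 \left(0 - 1\right)\right)\right) = - 4 \left(137 + \left(4 + 5 \left(-1\right)\right)\right) = - 4 \left(137 + \left(4 - 5\right)\right) = - 4 \left(137 - 1\right) = \left(-4\right) 136 = -544$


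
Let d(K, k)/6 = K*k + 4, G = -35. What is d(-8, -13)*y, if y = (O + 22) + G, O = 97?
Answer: 54432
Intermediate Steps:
d(K, k) = 24 + 6*K*k (d(K, k) = 6*(K*k + 4) = 6*(4 + K*k) = 24 + 6*K*k)
y = 84 (y = (97 + 22) - 35 = 119 - 35 = 84)
d(-8, -13)*y = (24 + 6*(-8)*(-13))*84 = (24 + 624)*84 = 648*84 = 54432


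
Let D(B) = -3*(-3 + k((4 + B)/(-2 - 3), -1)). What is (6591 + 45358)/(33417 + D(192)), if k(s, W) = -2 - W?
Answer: 51949/33429 ≈ 1.5540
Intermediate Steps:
D(B) = 12 (D(B) = -3*(-3 + (-2 - 1*(-1))) = -3*(-3 + (-2 + 1)) = -3*(-3 - 1) = -3*(-4) = 12)
(6591 + 45358)/(33417 + D(192)) = (6591 + 45358)/(33417 + 12) = 51949/33429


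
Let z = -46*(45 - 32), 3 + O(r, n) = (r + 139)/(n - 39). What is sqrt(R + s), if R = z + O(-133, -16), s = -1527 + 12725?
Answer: sqrt(32055595)/55 ≈ 102.94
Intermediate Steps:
O(r, n) = -3 + (139 + r)/(-39 + n) (O(r, n) = -3 + (r + 139)/(n - 39) = -3 + (139 + r)/(-39 + n))
z = -598 (z = -46*13 = -598)
s = 11198
R = -33061/55 (R = -598 + (256 - 133 - 3*(-16))/(-39 - 16) = -598 + (256 - 133 + 48)/(-55) = -598 - 1/55*171 = -598 - 171/55 = -33061/55 ≈ -601.11)
sqrt(R + s) = sqrt(-33061/55 + 11198) = sqrt(582829/55) = sqrt(32055595)/55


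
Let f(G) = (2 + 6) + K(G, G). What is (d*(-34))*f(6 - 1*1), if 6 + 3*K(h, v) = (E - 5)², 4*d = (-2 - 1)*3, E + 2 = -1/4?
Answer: 57579/32 ≈ 1799.3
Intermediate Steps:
E = -9/4 (E = -2 - 1/4 = -2 - 1*¼ = -2 - ¼ = -9/4 ≈ -2.2500)
d = -9/4 (d = ((-2 - 1)*3)/4 = (-3*3)/4 = (¼)*(-9) = -9/4 ≈ -2.2500)
K(h, v) = 745/48 (K(h, v) = -2 + (-9/4 - 5)²/3 = -2 + (-29/4)²/3 = -2 + (⅓)*(841/16) = -2 + 841/48 = 745/48)
f(G) = 1129/48 (f(G) = (2 + 6) + 745/48 = 8 + 745/48 = 1129/48)
(d*(-34))*f(6 - 1*1) = -9/4*(-34)*(1129/48) = (153/2)*(1129/48) = 57579/32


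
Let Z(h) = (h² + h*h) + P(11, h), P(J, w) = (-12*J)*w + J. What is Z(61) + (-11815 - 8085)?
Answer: -20499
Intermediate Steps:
P(J, w) = J - 12*J*w (P(J, w) = -12*J*w + J = J - 12*J*w)
Z(h) = 11 - 132*h + 2*h² (Z(h) = (h² + h*h) + 11*(1 - 12*h) = (h² + h²) + (11 - 132*h) = 2*h² + (11 - 132*h) = 11 - 132*h + 2*h²)
Z(61) + (-11815 - 8085) = (11 - 132*61 + 2*61²) + (-11815 - 8085) = (11 - 8052 + 2*3721) - 19900 = (11 - 8052 + 7442) - 19900 = -599 - 19900 = -20499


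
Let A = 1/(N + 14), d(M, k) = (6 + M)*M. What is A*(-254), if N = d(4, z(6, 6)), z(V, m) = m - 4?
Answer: -127/27 ≈ -4.7037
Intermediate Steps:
z(V, m) = -4 + m
d(M, k) = M*(6 + M)
N = 40 (N = 4*(6 + 4) = 4*10 = 40)
A = 1/54 (A = 1/(40 + 14) = 1/54 ≈ 0.018519)
A*(-254) = (1/54)*(-254) = -127/27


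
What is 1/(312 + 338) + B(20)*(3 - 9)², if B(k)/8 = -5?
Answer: -935999/650 ≈ -1440.0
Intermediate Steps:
B(k) = -40 (B(k) = 8*(-5) = -40)
1/(312 + 338) + B(20)*(3 - 9)² = 1/(312 + 338) - 40*(3 - 9)² = 1/650 - 40*(-6)² = 1/650 - 40*36 = 1/650 - 1440 = -935999/650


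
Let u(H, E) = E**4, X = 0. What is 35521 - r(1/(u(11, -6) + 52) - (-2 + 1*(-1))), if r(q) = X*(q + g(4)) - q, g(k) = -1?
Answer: 47886353/1348 ≈ 35524.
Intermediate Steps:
r(q) = -q (r(q) = 0*(q - 1) - q = 0*(-1 + q) - q = 0 - q = -q)
35521 - r(1/(u(11, -6) + 52) - (-2 + 1*(-1))) = 35521 - (-1)*(1/((-6)**4 + 52) - (-2 + 1*(-1))) = 35521 - (-1)*(1/(1296 + 52) - (-2 - 1)) = 35521 - (-1)*(1/1348 - 1*(-3)) = 35521 - (-1)*(1/1348 + 3) = 35521 - (-1)*4045/1348 = 35521 - 1*(-4045/1348) = 35521 + 4045/1348 = 47886353/1348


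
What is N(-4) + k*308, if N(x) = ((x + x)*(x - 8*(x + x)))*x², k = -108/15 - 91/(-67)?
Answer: -3175556/335 ≈ -9479.3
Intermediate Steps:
k = -1957/335 (k = -108*1/15 - 91*(-1/67) = -36/5 + 91/67 = -1957/335 ≈ -5.8418)
N(x) = -30*x⁴ (N(x) = ((2*x)*(x - 16*x))*x² = ((2*x)*(-15*x))*x² = (-30*x²)*x² = -30*x⁴)
N(-4) + k*308 = -30*(-4)⁴ - 1957/335*308 = -30*256 - 602756/335 = -7680 - 602756/335 = -3175556/335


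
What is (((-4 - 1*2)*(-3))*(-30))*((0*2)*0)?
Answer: 0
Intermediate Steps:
(((-4 - 1*2)*(-3))*(-30))*((0*2)*0) = (((-4 - 2)*(-3))*(-30))*(0*0) = (-6*(-3)*(-30))*0 = (18*(-30))*0 = -540*0 = 0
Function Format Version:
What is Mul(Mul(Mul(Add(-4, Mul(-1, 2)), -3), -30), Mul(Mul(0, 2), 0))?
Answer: 0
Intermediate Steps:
Mul(Mul(Mul(Add(-4, Mul(-1, 2)), -3), -30), Mul(Mul(0, 2), 0)) = Mul(Mul(Mul(Add(-4, -2), -3), -30), Mul(0, 0)) = Mul(Mul(Mul(-6, -3), -30), 0) = Mul(Mul(18, -30), 0) = Mul(-540, 0) = 0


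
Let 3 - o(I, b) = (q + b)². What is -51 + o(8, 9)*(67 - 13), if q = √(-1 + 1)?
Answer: -4263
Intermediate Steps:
q = 0 (q = √0 = 0)
o(I, b) = 3 - b² (o(I, b) = 3 - (0 + b)² = 3 - b²)
-51 + o(8, 9)*(67 - 13) = -51 + (3 - 1*9²)*(67 - 13) = -51 + (3 - 1*81)*54 = -51 + (3 - 81)*54 = -51 - 78*54 = -51 - 4212 = -4263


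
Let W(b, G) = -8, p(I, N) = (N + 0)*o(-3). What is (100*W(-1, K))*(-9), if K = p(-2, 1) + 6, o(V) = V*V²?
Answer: 7200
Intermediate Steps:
o(V) = V³
p(I, N) = -27*N (p(I, N) = (N + 0)*(-3)³ = N*(-27) = -27*N)
K = -21 (K = -27*1 + 6 = -27 + 6 = -21)
(100*W(-1, K))*(-9) = (100*(-8))*(-9) = -800*(-9) = 7200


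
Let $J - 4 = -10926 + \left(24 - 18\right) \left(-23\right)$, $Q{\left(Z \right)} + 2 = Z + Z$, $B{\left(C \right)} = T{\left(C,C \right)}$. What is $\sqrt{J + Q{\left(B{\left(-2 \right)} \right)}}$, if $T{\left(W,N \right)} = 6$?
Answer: $5 i \sqrt{442} \approx 105.12 i$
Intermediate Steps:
$B{\left(C \right)} = 6$
$Q{\left(Z \right)} = -2 + 2 Z$ ($Q{\left(Z \right)} = -2 + \left(Z + Z\right) = -2 + 2 Z$)
$J = -11060$ ($J = 4 - \left(10926 - \left(24 - 18\right) \left(-23\right)\right) = 4 + \left(-10926 + 6 \left(-23\right)\right) = 4 - 11064 = -11060$)
$\sqrt{J + Q{\left(B{\left(-2 \right)} \right)}} = \sqrt{-11060 + \left(-2 + 2 \cdot 6\right)} = \sqrt{-11060 + \left(-2 + 12\right)} = \sqrt{-11060 + 10} = \sqrt{-11050} = 5 i \sqrt{442}$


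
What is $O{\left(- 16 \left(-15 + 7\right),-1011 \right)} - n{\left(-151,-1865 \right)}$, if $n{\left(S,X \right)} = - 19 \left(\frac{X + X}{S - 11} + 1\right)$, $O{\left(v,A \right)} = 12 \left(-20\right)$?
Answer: $\frac{17534}{81} \approx 216.47$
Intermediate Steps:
$O{\left(v,A \right)} = -240$
$n{\left(S,X \right)} = -19 - \frac{38 X}{-11 + S}$ ($n{\left(S,X \right)} = - 19 \left(\frac{2 X}{-11 + S} + 1\right) = - 19 \left(1 + \frac{2 X}{-11 + S}\right) = -19 - \frac{38 X}{-11 + S}$)
$O{\left(- 16 \left(-15 + 7\right),-1011 \right)} - n{\left(-151,-1865 \right)} = -240 - \frac{19 \left(11 - -151 - -3730\right)}{-11 - 151} = -240 - \frac{19 \left(11 + 151 + 3730\right)}{-162} = -240 - 19 \left(- \frac{1}{162}\right) 3892 = -240 - - \frac{36974}{81} = -240 + \frac{36974}{81} = \frac{17534}{81}$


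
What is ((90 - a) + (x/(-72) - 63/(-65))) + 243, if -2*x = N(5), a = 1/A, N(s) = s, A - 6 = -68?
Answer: 96919267/290160 ≈ 334.02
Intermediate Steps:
A = -62 (A = 6 - 68 = -62)
a = -1/62 (a = 1/(-62) = -1/62 ≈ -0.016129)
x = -5/2 (x = -½*5 = -5/2 ≈ -2.5000)
((90 - a) + (x/(-72) - 63/(-65))) + 243 = ((90 - 1*(-1/62)) + (-5/2/(-72) - 63/(-65))) + 243 = ((90 + 1/62) + (-5/2*(-1/72) - 63*(-1/65))) + 243 = (5581/62 + (5/144 + 63/65)) + 243 = (5581/62 + 9397/9360) + 243 = 26410387/290160 + 243 = 96919267/290160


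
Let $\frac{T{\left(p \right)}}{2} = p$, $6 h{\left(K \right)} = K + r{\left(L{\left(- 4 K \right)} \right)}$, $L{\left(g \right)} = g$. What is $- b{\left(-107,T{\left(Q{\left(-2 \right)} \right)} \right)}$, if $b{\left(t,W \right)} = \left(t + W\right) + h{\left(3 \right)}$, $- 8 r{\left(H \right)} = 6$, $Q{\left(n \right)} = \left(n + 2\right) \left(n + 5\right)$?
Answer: $\frac{853}{8} \approx 106.63$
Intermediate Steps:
$Q{\left(n \right)} = \left(2 + n\right) \left(5 + n\right)$
$r{\left(H \right)} = - \frac{3}{4}$ ($r{\left(H \right)} = \left(- \frac{1}{8}\right) 6 = - \frac{3}{4}$)
$h{\left(K \right)} = - \frac{1}{8} + \frac{K}{6}$ ($h{\left(K \right)} = \frac{K - \frac{3}{4}}{6} = \frac{- \frac{3}{4} + K}{6} = - \frac{1}{8} + \frac{K}{6}$)
$T{\left(p \right)} = 2 p$
$b{\left(t,W \right)} = \frac{3}{8} + W + t$ ($b{\left(t,W \right)} = \left(t + W\right) + \left(- \frac{1}{8} + \frac{1}{6} \cdot 3\right) = \left(W + t\right) + \left(- \frac{1}{8} + \frac{1}{2}\right) = \left(W + t\right) + \frac{3}{8} = \frac{3}{8} + W + t$)
$- b{\left(-107,T{\left(Q{\left(-2 \right)} \right)} \right)} = - (\frac{3}{8} + 2 \left(10 + \left(-2\right)^{2} + 7 \left(-2\right)\right) - 107) = - (\frac{3}{8} + 2 \left(10 + 4 - 14\right) - 107) = - (\frac{3}{8} + 2 \cdot 0 - 107) = - (\frac{3}{8} + 0 - 107) = \left(-1\right) \left(- \frac{853}{8}\right) = \frac{853}{8}$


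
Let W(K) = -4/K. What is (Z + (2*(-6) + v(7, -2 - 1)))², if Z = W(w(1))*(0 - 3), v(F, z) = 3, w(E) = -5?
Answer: 3249/25 ≈ 129.96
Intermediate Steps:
Z = -12/5 (Z = (-4/(-5))*(0 - 3) = -4*(-⅕)*(-3) = (⅘)*(-3) = -12/5 ≈ -2.4000)
(Z + (2*(-6) + v(7, -2 - 1)))² = (-12/5 + (2*(-6) + 3))² = (-12/5 + (-12 + 3))² = (-12/5 - 9)² = (-57/5)² = 3249/25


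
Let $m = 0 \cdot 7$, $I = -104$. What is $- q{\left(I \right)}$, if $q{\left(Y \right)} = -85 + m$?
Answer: $85$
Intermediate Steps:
$m = 0$
$q{\left(Y \right)} = -85$ ($q{\left(Y \right)} = -85 + 0 = -85$)
$- q{\left(I \right)} = \left(-1\right) \left(-85\right) = 85$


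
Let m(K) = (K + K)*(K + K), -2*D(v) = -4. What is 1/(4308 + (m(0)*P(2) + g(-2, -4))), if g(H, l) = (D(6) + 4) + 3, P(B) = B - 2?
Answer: 1/4317 ≈ 0.00023164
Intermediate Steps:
D(v) = 2 (D(v) = -½*(-4) = 2)
P(B) = -2 + B
m(K) = 4*K² (m(K) = (2*K)*(2*K) = 4*K²)
g(H, l) = 9 (g(H, l) = (2 + 4) + 3 = 6 + 3 = 9)
1/(4308 + (m(0)*P(2) + g(-2, -4))) = 1/(4308 + ((4*0²)*(-2 + 2) + 9)) = 1/(4308 + ((4*0)*0 + 9)) = 1/(4308 + (0*0 + 9)) = 1/(4308 + (0 + 9)) = 1/(4308 + 9) = 1/4317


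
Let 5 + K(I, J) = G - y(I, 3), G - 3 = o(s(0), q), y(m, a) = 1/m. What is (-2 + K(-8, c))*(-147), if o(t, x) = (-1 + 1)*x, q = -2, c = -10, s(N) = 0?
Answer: 4557/8 ≈ 569.63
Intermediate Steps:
o(t, x) = 0 (o(t, x) = 0*x = 0)
G = 3 (G = 3 + 0 = 3)
K(I, J) = -2 - 1/I (K(I, J) = -5 + (3 - 1/I) = -2 - 1/I)
(-2 + K(-8, c))*(-147) = (-2 + (-2 - 1/(-8)))*(-147) = (-2 + (-2 - 1*(-⅛)))*(-147) = (-2 + (-2 + ⅛))*(-147) = (-2 - 15/8)*(-147) = -31/8*(-147) = 4557/8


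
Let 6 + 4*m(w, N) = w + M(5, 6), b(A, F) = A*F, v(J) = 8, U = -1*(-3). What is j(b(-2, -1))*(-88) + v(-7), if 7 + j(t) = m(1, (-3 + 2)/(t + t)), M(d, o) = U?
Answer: 668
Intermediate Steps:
U = 3
M(d, o) = 3
m(w, N) = -¾ + w/4 (m(w, N) = -3/2 + (w + 3)/4 = -3/2 + (3 + w)/4 = -3/2 + (¾ + w/4) = -¾ + w/4)
j(t) = -15/2 (j(t) = -7 + (-¾ + (¼)*1) = -7 + (-¾ + ¼) = -7 - ½ = -15/2)
j(b(-2, -1))*(-88) + v(-7) = -15/2*(-88) + 8 = 660 + 8 = 668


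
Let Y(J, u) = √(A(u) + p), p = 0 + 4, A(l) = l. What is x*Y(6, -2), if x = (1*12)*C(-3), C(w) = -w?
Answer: 36*√2 ≈ 50.912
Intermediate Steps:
p = 4
Y(J, u) = √(4 + u) (Y(J, u) = √(u + 4) = √(4 + u))
x = 36 (x = (1*12)*(-1*(-3)) = 12*3 = 36)
x*Y(6, -2) = 36*√(4 - 2) = 36*√2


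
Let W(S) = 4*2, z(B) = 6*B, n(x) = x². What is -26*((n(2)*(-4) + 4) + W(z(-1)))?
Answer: 104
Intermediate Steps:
W(S) = 8
-26*((n(2)*(-4) + 4) + W(z(-1))) = -26*((2²*(-4) + 4) + 8) = -26*((4*(-4) + 4) + 8) = -26*((-16 + 4) + 8) = -26*(-12 + 8) = -26*(-4) = 104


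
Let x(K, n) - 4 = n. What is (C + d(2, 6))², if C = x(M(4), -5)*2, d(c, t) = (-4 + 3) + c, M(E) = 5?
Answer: 1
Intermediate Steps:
x(K, n) = 4 + n
d(c, t) = -1 + c
C = -2 (C = (4 - 5)*2 = -1*2 = -2)
(C + d(2, 6))² = (-2 + (-1 + 2))² = (-2 + 1)² = (-1)² = 1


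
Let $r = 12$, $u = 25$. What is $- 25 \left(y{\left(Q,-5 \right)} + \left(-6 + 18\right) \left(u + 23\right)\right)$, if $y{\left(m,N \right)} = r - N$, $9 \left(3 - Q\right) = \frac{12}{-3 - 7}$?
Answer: $-14825$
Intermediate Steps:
$Q = \frac{47}{15}$ ($Q = 3 - \frac{12 \frac{1}{-3 - 7}}{9} = 3 - \frac{12 \frac{1}{-10}}{9} = 3 - \frac{12 \left(- \frac{1}{10}\right)}{9} = 3 - - \frac{2}{15} = 3 + \frac{2}{15} = \frac{47}{15} \approx 3.1333$)
$y{\left(m,N \right)} = 12 - N$
$- 25 \left(y{\left(Q,-5 \right)} + \left(-6 + 18\right) \left(u + 23\right)\right) = - 25 \left(\left(12 - -5\right) + \left(-6 + 18\right) \left(25 + 23\right)\right) = - 25 \left(\left(12 + 5\right) + 12 \cdot 48\right) = - 25 \left(17 + 576\right) = \left(-25\right) 593 = -14825$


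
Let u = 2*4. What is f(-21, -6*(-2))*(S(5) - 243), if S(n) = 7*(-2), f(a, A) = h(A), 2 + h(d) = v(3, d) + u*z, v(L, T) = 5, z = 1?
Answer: -2827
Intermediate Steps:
u = 8
h(d) = 11 (h(d) = -2 + (5 + 8*1) = -2 + (5 + 8) = -2 + 13 = 11)
f(a, A) = 11
S(n) = -14
f(-21, -6*(-2))*(S(5) - 243) = 11*(-14 - 243) = 11*(-257) = -2827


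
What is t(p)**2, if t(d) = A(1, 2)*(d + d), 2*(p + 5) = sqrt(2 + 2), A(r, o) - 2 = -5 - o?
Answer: 1600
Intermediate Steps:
A(r, o) = -3 - o (A(r, o) = 2 + (-5 - o) = -3 - o)
p = -4 (p = -5 + sqrt(2 + 2)/2 = -5 + sqrt(4)/2 = -5 + (1/2)*2 = -5 + 1 = -4)
t(d) = -10*d (t(d) = (-3 - 1*2)*(d + d) = (-3 - 2)*(2*d) = -10*d)
t(p)**2 = (-10*(-4))**2 = 40**2 = 1600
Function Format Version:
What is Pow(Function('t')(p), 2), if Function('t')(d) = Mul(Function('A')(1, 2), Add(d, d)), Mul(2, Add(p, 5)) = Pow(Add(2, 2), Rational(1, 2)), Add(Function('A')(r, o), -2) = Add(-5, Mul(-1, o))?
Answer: 1600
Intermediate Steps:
Function('A')(r, o) = Add(-3, Mul(-1, o)) (Function('A')(r, o) = Add(2, Add(-5, Mul(-1, o))) = Add(-3, Mul(-1, o)))
p = -4 (p = Add(-5, Mul(Rational(1, 2), Pow(Add(2, 2), Rational(1, 2)))) = Add(-5, Mul(Rational(1, 2), Pow(4, Rational(1, 2)))) = Add(-5, Mul(Rational(1, 2), 2)) = Add(-5, 1) = -4)
Function('t')(d) = Mul(-10, d) (Function('t')(d) = Mul(Add(-3, Mul(-1, 2)), Add(d, d)) = Mul(Add(-3, -2), Mul(2, d)) = Mul(-5, Mul(2, d)) = Mul(-10, d))
Pow(Function('t')(p), 2) = Pow(Mul(-10, -4), 2) = Pow(40, 2) = 1600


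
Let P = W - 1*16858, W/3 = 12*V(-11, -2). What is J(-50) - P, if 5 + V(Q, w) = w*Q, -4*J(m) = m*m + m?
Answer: 31267/2 ≈ 15634.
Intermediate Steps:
J(m) = -m/4 - m**2/4 (J(m) = -(m*m + m)/4 = -(m**2 + m)/4 = -(m + m**2)/4 = -m/4 - m**2/4)
V(Q, w) = -5 + Q*w (V(Q, w) = -5 + w*Q = -5 + Q*w)
W = 612 (W = 3*(12*(-5 - 11*(-2))) = 3*(12*(-5 + 22)) = 3*(12*17) = 3*204 = 612)
P = -16246 (P = 612 - 1*16858 = 612 - 16858 = -16246)
J(-50) - P = -1/4*(-50)*(1 - 50) - 1*(-16246) = -1/4*(-50)*(-49) + 16246 = -1225/2 + 16246 = 31267/2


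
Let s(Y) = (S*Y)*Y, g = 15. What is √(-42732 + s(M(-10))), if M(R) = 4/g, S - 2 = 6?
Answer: 2*I*√2403643/15 ≈ 206.72*I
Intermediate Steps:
S = 8 (S = 2 + 6 = 8)
M(R) = 4/15
s(Y) = 8*Y² (s(Y) = (8*Y)*Y = 8*Y²)
√(-42732 + s(M(-10))) = √(-42732 + 8*(4/15)²) = √(-42732 + 8*(16/225)) = √(-42732 + 128/225) = √(-9614572/225) = 2*I*√2403643/15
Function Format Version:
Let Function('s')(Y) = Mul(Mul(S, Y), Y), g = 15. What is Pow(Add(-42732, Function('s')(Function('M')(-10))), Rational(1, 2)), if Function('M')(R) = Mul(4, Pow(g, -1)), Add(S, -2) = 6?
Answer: Mul(Rational(2, 15), I, Pow(2403643, Rational(1, 2))) ≈ Mul(206.72, I)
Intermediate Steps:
S = 8 (S = Add(2, 6) = 8)
Function('M')(R) = Rational(4, 15) (Function('M')(R) = Mul(4, Pow(15, -1)) = Mul(4, Rational(1, 15)) = Rational(4, 15))
Function('s')(Y) = Mul(8, Pow(Y, 2)) (Function('s')(Y) = Mul(Mul(8, Y), Y) = Mul(8, Pow(Y, 2)))
Pow(Add(-42732, Function('s')(Function('M')(-10))), Rational(1, 2)) = Pow(Add(-42732, Mul(8, Pow(Rational(4, 15), 2))), Rational(1, 2)) = Pow(Add(-42732, Mul(8, Rational(16, 225))), Rational(1, 2)) = Pow(Add(-42732, Rational(128, 225)), Rational(1, 2)) = Pow(Rational(-9614572, 225), Rational(1, 2)) = Mul(Rational(2, 15), I, Pow(2403643, Rational(1, 2)))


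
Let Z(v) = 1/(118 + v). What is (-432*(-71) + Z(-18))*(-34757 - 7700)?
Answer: -130224152857/100 ≈ -1.3022e+9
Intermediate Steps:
(-432*(-71) + Z(-18))*(-34757 - 7700) = (-432*(-71) + 1/(118 - 18))*(-34757 - 7700) = (30672 + 1/100)*(-42457) = (3067201/100)*(-42457) = -130224152857/100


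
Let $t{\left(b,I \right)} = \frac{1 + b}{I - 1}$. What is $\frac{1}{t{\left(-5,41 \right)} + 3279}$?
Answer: $\frac{10}{32789} \approx 0.00030498$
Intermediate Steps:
$t{\left(b,I \right)} = \frac{1 + b}{-1 + I}$
$\frac{1}{t{\left(-5,41 \right)} + 3279} = \frac{1}{\frac{1 - 5}{-1 + 41} + 3279} = \frac{1}{\frac{1}{40} \left(-4\right) + 3279} = \frac{1}{- \frac{1}{10} + 3279} = \frac{1}{\frac{32789}{10}} = \frac{10}{32789}$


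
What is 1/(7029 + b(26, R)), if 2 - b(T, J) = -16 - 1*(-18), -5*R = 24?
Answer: 1/7029 ≈ 0.00014227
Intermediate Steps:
R = -24/5 (R = -⅕*24 = -24/5 ≈ -4.8000)
b(T, J) = 0 (b(T, J) = 2 - (-16 - 1*(-18)) = 2 - (-16 + 18) = 2 - 1*2 = 2 - 2 = 0)
1/(7029 + b(26, R)) = 1/(7029 + 0) = 1/7029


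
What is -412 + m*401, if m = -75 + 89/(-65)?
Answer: -2017344/65 ≈ -31036.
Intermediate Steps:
m = -4964/65 (m = -75 + 89*(-1/65) = -75 - 89/65 = -4964/65 ≈ -76.369)
-412 + m*401 = -412 - 4964/65*401 = -412 - 1990564/65 = -2017344/65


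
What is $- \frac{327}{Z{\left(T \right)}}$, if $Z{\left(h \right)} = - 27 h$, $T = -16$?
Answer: $- \frac{109}{144} \approx -0.75694$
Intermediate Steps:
$- \frac{327}{Z{\left(T \right)}} = - \frac{327}{\left(-27\right) \left(-16\right)} = - \frac{327}{432} = \left(-327\right) \frac{1}{432} = - \frac{109}{144}$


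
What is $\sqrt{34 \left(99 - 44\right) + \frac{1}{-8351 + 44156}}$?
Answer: $\frac{\sqrt{2397336342555}}{35805} \approx 43.243$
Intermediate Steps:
$\sqrt{34 \left(99 - 44\right) + \frac{1}{-8351 + 44156}} = \sqrt{34 \cdot 55 + \frac{1}{35805}} = \sqrt{1870 + \frac{1}{35805}} = \sqrt{\frac{66955351}{35805}} = \frac{\sqrt{2397336342555}}{35805}$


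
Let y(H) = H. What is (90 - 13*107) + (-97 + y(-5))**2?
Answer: 9103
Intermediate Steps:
(90 - 13*107) + (-97 + y(-5))**2 = (90 - 13*107) + (-97 - 5)**2 = (90 - 1391) + (-102)**2 = -1301 + 10404 = 9103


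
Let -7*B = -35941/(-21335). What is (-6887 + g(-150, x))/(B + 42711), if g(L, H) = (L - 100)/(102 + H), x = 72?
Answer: -44750781215/277470768399 ≈ -0.16128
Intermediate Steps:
g(L, H) = (-100 + L)/(102 + H)
B = -35941/149345 (B = -(-35941)/(7*(-21335)) = -(-35941)*(-1)/(7*21335) = -⅐*35941/21335 = -35941/149345 ≈ -0.24066)
(-6887 + g(-150, x))/(B + 42711) = (-6887 + (-100 - 150)/(102 + 72))/(-35941/149345 + 42711) = (-6887 - 250/174)/(6378638354/149345) = (-6887 + (1/174)*(-250))*(149345/6378638354) = (-6887 - 125/87)*(149345/6378638354) = -599294/87*149345/6378638354 = -44750781215/277470768399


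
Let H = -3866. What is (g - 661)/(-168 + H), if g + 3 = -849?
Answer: 1513/4034 ≈ 0.37506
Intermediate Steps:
g = -852 (g = -3 - 849 = -852)
(g - 661)/(-168 + H) = (-852 - 661)/(-168 - 3866) = -1513/(-4034) = -1513*(-1/4034) = 1513/4034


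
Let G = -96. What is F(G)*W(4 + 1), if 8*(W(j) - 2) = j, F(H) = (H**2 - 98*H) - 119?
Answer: 388605/8 ≈ 48576.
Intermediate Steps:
F(H) = -119 + H**2 - 98*H
W(j) = 2 + j/8
F(G)*W(4 + 1) = (-119 + (-96)**2 - 98*(-96))*(2 + (4 + 1)/8) = (-119 + 9216 + 9408)*(2 + (1/8)*5) = 18505*(2 + 5/8) = 18505*(21/8) = 388605/8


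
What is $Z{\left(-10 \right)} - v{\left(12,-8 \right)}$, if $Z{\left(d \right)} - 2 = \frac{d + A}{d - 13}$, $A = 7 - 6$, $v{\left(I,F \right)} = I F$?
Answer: $\frac{2263}{23} \approx 98.391$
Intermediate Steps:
$v{\left(I,F \right)} = F I$
$A = 1$ ($A = 7 - 6 = 1$)
$Z{\left(d \right)} = 2 + \frac{1 + d}{-13 + d}$ ($Z{\left(d \right)} = 2 + \frac{d + 1}{d - 13} = 2 + \frac{1 + d}{-13 + d}$)
$Z{\left(-10 \right)} - v{\left(12,-8 \right)} = \frac{-25 + 3 \left(-10\right)}{-13 - 10} - \left(-8\right) 12 = \frac{-25 - 30}{-23} - -96 = \left(- \frac{1}{23}\right) \left(-55\right) + 96 = \frac{55}{23} + 96 = \frac{2263}{23}$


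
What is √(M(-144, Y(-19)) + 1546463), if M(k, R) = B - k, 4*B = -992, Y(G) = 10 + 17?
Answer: √1546359 ≈ 1243.5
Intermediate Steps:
Y(G) = 27
B = -248 (B = (¼)*(-992) = -248)
M(k, R) = -248 - k
√(M(-144, Y(-19)) + 1546463) = √((-248 - 1*(-144)) + 1546463) = √((-248 + 144) + 1546463) = √(-104 + 1546463) = √1546359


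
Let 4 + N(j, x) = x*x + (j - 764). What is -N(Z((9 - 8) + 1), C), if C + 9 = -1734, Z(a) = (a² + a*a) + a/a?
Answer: -3037290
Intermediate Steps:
Z(a) = 1 + 2*a² (Z(a) = (a² + a²) + 1 = 2*a² + 1 = 1 + 2*a²)
C = -1743 (C = -9 - 1734 = -1743)
N(j, x) = -768 + j + x² (N(j, x) = -4 + (x*x + (j - 764)) = -4 + (x² + (-764 + j)) = -4 + (-764 + j + x²) = -768 + j + x²)
-N(Z((9 - 8) + 1), C) = -(-768 + (1 + 2*((9 - 8) + 1)²) + (-1743)²) = -(-768 + (1 + 2*(1 + 1)²) + 3038049) = -(-768 + (1 + 2*2²) + 3038049) = -(-768 + (1 + 2*4) + 3038049) = -(-768 + (1 + 8) + 3038049) = -(-768 + 9 + 3038049) = -1*3037290 = -3037290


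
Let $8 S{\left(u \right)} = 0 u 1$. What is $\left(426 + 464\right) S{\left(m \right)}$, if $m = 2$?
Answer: $0$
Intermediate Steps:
$S{\left(u \right)} = 0$ ($S{\left(u \right)} = \frac{0 u 1}{8} = \frac{0 \cdot 1}{8} = \frac{1}{8} \cdot 0 = 0$)
$\left(426 + 464\right) S{\left(m \right)} = \left(426 + 464\right) 0 = 890 \cdot 0 = 0$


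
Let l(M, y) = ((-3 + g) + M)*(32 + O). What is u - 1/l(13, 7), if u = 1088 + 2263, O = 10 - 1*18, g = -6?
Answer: 321695/96 ≈ 3351.0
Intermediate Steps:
O = -8 (O = 10 - 18 = -8)
u = 3351
l(M, y) = -216 + 24*M (l(M, y) = ((-3 - 6) + M)*(32 - 8) = (-9 + M)*24 = -216 + 24*M)
u - 1/l(13, 7) = 3351 - 1/(-216 + 24*13) = 3351 - 1/(-216 + 312) = 3351 - 1/96 = 321695/96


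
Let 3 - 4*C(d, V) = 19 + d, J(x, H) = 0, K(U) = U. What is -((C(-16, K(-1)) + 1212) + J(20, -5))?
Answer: -1212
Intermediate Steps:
C(d, V) = -4 - d/4 (C(d, V) = 3/4 - (19 + d)/4 = 3/4 + (-19/4 - d/4) = -4 - d/4)
-((C(-16, K(-1)) + 1212) + J(20, -5)) = -(((-4 - 1/4*(-16)) + 1212) + 0) = -(((-4 + 4) + 1212) + 0) = -((0 + 1212) + 0) = -(1212 + 0) = -1*1212 = -1212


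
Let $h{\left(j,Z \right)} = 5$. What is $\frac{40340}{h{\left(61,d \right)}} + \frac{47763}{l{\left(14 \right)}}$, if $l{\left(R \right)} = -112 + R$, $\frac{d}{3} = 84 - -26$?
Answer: $\frac{742901}{98} \approx 7580.6$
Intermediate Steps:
$d = 330$ ($d = 3 \left(84 - -26\right) = 3 \left(84 + 26\right) = 3 \cdot 110 = 330$)
$\frac{40340}{h{\left(61,d \right)}} + \frac{47763}{l{\left(14 \right)}} = \frac{40340}{5} + \frac{47763}{-112 + 14} = 40340 \cdot \frac{1}{5} + \frac{47763}{-98} = 8068 + 47763 \left(- \frac{1}{98}\right) = 8068 - \frac{47763}{98} = \frac{742901}{98}$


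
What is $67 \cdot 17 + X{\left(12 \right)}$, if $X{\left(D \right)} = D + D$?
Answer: $1163$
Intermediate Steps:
$X{\left(D \right)} = 2 D$
$67 \cdot 17 + X{\left(12 \right)} = 67 \cdot 17 + 2 \cdot 12 = 1139 + 24 = 1163$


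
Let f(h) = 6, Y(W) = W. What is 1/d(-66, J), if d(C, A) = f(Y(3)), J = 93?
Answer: ⅙ ≈ 0.16667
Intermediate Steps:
d(C, A) = 6
1/d(-66, J) = 1/6 = ⅙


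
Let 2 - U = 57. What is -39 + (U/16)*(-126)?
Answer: 3153/8 ≈ 394.13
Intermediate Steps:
U = -55 (U = 2 - 1*57 = 2 - 57 = -55)
-39 + (U/16)*(-126) = -39 - 55/16*(-126) = -39 + 3465/8 = 3153/8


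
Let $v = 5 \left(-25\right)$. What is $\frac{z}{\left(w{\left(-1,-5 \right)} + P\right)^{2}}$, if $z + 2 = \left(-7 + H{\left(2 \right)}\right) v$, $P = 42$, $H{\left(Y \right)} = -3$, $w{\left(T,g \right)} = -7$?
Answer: $\frac{1248}{1225} \approx 1.0188$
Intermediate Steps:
$v = -125$
$z = 1248$ ($z = -2 + \left(-7 - 3\right) \left(-125\right) = -2 - -1250 = -2 + 1250 = 1248$)
$\frac{z}{\left(w{\left(-1,-5 \right)} + P\right)^{2}} = \frac{1248}{\left(-7 + 42\right)^{2}} = \frac{1248}{35^{2}} = \frac{1248}{1225}$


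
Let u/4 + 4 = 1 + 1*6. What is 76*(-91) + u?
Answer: -6904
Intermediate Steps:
u = 12 (u = -16 + 4*(1 + 1*6) = -16 + 4*(1 + 6) = -16 + 4*7 = -16 + 28 = 12)
76*(-91) + u = 76*(-91) + 12 = -6916 + 12 = -6904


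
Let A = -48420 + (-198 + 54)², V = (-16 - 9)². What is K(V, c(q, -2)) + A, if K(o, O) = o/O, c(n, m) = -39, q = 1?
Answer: -1080301/39 ≈ -27700.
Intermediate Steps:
V = 625 (V = (-25)² = 625)
A = -27684 (A = -48420 + (-144)² = -48420 + 20736 = -27684)
K(V, c(q, -2)) + A = 625/(-39) - 27684 = 625*(-1/39) - 27684 = -625/39 - 27684 = -1080301/39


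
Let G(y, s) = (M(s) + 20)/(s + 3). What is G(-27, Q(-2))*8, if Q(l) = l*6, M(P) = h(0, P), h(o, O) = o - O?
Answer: -256/9 ≈ -28.444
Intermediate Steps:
M(P) = -P (M(P) = 0 - P = -P)
Q(l) = 6*l
G(y, s) = (20 - s)/(3 + s) (G(y, s) = (-s + 20)/(s + 3) = (20 - s)/(3 + s))
G(-27, Q(-2))*8 = ((20 - 6*(-2))/(3 + 6*(-2)))*8 = ((20 - 1*(-12))/(3 - 12))*8 = ((20 + 12)/(-9))*8 = -1/9*32*8 = -32/9*8 = -256/9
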